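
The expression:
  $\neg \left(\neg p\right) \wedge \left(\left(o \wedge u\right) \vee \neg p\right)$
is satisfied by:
  {p: True, u: True, o: True}


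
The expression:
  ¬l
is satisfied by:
  {l: False}


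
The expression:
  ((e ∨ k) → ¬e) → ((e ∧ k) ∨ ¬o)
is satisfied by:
  {e: True, o: False}
  {o: False, e: False}
  {o: True, e: True}


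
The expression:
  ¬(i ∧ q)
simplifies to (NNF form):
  ¬i ∨ ¬q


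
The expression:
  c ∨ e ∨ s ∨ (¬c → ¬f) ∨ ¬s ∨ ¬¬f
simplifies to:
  True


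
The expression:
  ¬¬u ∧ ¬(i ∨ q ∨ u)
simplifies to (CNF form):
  False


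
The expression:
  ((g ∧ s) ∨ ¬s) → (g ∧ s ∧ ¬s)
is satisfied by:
  {s: True, g: False}


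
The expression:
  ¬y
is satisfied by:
  {y: False}


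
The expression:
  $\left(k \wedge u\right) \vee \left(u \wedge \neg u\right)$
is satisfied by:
  {u: True, k: True}


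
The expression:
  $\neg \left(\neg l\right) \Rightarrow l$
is always true.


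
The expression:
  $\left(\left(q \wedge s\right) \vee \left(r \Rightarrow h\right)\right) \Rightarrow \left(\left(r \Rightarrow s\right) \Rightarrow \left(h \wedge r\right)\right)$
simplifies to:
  $r \wedge \left(h \vee \neg q \vee \neg s\right)$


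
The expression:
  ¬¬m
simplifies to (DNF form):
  m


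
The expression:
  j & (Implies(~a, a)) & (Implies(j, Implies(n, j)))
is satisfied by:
  {a: True, j: True}


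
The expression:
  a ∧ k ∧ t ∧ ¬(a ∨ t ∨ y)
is never true.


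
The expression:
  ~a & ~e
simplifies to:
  ~a & ~e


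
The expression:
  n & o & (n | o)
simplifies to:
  n & o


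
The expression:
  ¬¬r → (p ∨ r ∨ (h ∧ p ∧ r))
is always true.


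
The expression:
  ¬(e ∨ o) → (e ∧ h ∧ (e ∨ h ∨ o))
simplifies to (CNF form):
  e ∨ o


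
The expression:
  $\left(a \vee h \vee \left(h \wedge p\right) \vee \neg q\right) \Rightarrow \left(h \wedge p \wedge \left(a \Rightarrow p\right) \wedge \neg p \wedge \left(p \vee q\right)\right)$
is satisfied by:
  {q: True, h: False, a: False}


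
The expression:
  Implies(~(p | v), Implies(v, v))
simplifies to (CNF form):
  True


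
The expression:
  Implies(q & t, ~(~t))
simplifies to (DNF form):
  True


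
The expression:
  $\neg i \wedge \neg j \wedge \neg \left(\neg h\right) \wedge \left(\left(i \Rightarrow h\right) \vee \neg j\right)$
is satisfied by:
  {h: True, i: False, j: False}


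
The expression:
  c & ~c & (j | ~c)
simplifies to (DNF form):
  False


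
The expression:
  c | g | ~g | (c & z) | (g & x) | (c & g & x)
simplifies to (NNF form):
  True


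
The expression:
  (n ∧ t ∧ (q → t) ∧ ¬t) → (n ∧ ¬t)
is always true.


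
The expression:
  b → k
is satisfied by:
  {k: True, b: False}
  {b: False, k: False}
  {b: True, k: True}


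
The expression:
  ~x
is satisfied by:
  {x: False}


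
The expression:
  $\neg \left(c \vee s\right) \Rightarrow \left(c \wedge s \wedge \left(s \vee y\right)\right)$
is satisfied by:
  {c: True, s: True}
  {c: True, s: False}
  {s: True, c: False}


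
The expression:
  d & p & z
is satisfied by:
  {z: True, p: True, d: True}


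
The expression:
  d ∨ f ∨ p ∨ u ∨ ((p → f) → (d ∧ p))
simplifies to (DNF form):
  d ∨ f ∨ p ∨ u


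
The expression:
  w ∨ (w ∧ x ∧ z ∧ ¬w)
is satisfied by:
  {w: True}


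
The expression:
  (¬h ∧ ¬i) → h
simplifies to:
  h ∨ i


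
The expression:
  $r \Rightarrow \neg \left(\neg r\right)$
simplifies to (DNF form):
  $\text{True}$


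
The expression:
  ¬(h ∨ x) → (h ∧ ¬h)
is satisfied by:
  {x: True, h: True}
  {x: True, h: False}
  {h: True, x: False}


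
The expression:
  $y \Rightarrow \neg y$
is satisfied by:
  {y: False}


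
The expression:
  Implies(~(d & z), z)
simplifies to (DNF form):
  z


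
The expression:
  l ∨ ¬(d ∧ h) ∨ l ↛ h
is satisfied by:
  {l: True, h: False, d: False}
  {h: False, d: False, l: False}
  {d: True, l: True, h: False}
  {d: True, h: False, l: False}
  {l: True, h: True, d: False}
  {h: True, l: False, d: False}
  {d: True, h: True, l: True}


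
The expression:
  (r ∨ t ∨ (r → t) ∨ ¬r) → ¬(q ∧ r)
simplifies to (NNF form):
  ¬q ∨ ¬r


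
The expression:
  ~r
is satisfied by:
  {r: False}


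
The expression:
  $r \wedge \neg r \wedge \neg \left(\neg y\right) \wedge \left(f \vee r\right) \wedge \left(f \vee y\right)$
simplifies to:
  $\text{False}$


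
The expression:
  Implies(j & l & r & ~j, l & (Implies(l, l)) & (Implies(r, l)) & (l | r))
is always true.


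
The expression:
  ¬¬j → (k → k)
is always true.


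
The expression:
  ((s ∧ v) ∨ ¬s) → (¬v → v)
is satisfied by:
  {v: True, s: True}
  {v: True, s: False}
  {s: True, v: False}


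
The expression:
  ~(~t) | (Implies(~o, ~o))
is always true.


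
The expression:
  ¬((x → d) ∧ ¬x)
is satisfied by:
  {x: True}


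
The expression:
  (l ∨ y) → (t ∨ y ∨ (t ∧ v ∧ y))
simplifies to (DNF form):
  t ∨ y ∨ ¬l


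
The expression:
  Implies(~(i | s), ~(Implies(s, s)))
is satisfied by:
  {i: True, s: True}
  {i: True, s: False}
  {s: True, i: False}


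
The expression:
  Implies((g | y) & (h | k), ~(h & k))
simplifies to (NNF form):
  ~h | ~k | (~g & ~y)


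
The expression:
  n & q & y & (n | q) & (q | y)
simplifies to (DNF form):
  n & q & y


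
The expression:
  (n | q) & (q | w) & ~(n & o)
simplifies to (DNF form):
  (q & ~n) | (q & ~o) | (n & q & ~n) | (n & q & ~o) | (n & w & ~n) | (n & w & ~o) | (q & w & ~n) | (q & w & ~o)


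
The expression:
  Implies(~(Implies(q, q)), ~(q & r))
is always true.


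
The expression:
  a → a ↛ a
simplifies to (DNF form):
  ¬a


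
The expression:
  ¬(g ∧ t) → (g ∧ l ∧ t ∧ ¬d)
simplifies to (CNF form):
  g ∧ t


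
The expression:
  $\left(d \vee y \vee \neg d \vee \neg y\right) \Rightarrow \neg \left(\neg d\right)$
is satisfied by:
  {d: True}


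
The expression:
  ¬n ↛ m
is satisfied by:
  {m: True, n: False}
  {n: False, m: False}
  {n: True, m: True}


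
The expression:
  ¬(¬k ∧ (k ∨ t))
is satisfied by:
  {k: True, t: False}
  {t: False, k: False}
  {t: True, k: True}


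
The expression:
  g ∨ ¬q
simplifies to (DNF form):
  g ∨ ¬q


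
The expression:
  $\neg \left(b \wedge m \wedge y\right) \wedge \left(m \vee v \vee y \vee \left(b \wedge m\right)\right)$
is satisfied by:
  {y: True, v: True, m: False, b: False}
  {y: True, v: False, m: False, b: False}
  {b: True, y: True, v: True, m: False}
  {b: True, y: True, v: False, m: False}
  {v: True, b: False, y: False, m: False}
  {b: True, v: True, y: False, m: False}
  {m: True, y: True, v: True, b: False}
  {m: True, y: True, v: False, b: False}
  {m: True, v: True, y: False, b: False}
  {m: True, v: False, y: False, b: False}
  {b: True, m: True, v: True, y: False}
  {b: True, m: True, v: False, y: False}


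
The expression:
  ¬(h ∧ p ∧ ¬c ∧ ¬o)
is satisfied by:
  {o: True, c: True, p: False, h: False}
  {o: True, p: False, c: False, h: False}
  {c: True, o: False, p: False, h: False}
  {o: False, p: False, c: False, h: False}
  {h: True, o: True, c: True, p: False}
  {h: True, o: True, p: False, c: False}
  {h: True, c: True, o: False, p: False}
  {h: True, o: False, p: False, c: False}
  {o: True, p: True, c: True, h: False}
  {o: True, p: True, h: False, c: False}
  {p: True, c: True, h: False, o: False}
  {p: True, h: False, c: False, o: False}
  {o: True, p: True, h: True, c: True}
  {o: True, p: True, h: True, c: False}
  {p: True, h: True, c: True, o: False}


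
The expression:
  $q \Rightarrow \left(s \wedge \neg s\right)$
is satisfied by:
  {q: False}


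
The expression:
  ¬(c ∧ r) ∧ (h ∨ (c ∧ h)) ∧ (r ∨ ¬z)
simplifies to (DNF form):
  (h ∧ r ∧ ¬c) ∨ (h ∧ r ∧ ¬r) ∨ (h ∧ ¬c ∧ ¬z) ∨ (h ∧ ¬r ∧ ¬z)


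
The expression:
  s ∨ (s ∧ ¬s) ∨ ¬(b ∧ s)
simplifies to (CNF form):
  True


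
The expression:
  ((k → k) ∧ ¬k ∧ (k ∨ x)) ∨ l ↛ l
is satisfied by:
  {x: True, k: False}


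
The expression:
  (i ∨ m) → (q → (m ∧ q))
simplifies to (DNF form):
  m ∨ ¬i ∨ ¬q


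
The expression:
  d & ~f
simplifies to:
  d & ~f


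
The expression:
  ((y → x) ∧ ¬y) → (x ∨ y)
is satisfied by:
  {y: True, x: True}
  {y: True, x: False}
  {x: True, y: False}


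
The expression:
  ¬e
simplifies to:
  ¬e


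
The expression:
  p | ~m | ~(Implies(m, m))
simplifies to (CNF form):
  p | ~m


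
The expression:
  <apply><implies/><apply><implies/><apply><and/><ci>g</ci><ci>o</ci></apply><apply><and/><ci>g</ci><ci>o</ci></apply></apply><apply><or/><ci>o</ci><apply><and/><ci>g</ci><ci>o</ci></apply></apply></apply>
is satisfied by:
  {o: True}


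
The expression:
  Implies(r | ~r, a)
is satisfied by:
  {a: True}


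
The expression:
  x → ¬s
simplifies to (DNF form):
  ¬s ∨ ¬x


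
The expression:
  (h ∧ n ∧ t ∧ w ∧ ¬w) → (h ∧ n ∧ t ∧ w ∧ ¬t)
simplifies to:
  True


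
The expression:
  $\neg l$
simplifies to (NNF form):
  $\neg l$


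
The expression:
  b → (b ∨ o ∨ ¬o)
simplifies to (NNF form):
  True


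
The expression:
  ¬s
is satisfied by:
  {s: False}


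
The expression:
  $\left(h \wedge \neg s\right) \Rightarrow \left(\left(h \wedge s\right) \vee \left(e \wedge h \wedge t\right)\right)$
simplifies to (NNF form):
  $s \vee \left(e \wedge t\right) \vee \neg h$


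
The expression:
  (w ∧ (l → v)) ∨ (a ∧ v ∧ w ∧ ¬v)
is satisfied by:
  {v: True, w: True, l: False}
  {w: True, l: False, v: False}
  {v: True, l: True, w: True}


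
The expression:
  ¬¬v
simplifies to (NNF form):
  v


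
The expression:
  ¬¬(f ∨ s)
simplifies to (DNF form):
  f ∨ s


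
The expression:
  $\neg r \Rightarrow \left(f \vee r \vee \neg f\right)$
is always true.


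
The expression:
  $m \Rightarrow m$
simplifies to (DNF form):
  $\text{True}$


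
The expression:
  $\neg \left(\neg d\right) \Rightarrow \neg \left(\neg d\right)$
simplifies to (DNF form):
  $\text{True}$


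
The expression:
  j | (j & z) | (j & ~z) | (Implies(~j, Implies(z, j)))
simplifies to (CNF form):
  j | ~z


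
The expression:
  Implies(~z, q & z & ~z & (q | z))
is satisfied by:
  {z: True}


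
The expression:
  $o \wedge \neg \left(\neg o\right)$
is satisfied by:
  {o: True}


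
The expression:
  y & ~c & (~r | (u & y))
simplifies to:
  y & ~c & (u | ~r)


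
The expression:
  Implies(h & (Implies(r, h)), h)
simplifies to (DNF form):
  True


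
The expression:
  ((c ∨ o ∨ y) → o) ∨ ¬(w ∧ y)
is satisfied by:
  {o: True, w: False, y: False}
  {w: False, y: False, o: False}
  {y: True, o: True, w: False}
  {y: True, w: False, o: False}
  {o: True, w: True, y: False}
  {w: True, o: False, y: False}
  {y: True, w: True, o: True}


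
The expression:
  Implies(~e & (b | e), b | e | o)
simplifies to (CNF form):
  True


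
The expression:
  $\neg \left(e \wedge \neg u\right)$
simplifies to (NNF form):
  $u \vee \neg e$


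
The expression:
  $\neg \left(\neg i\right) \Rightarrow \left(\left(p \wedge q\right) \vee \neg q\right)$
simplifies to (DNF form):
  $p \vee \neg i \vee \neg q$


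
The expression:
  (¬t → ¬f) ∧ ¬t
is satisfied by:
  {t: False, f: False}


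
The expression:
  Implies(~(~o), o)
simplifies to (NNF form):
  True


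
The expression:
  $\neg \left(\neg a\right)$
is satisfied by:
  {a: True}


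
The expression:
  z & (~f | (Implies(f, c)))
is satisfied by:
  {z: True, c: True, f: False}
  {z: True, c: False, f: False}
  {z: True, f: True, c: True}


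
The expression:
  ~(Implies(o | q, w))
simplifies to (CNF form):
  ~w & (o | q)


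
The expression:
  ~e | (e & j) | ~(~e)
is always true.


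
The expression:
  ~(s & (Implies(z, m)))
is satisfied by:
  {z: True, m: False, s: False}
  {m: False, s: False, z: False}
  {z: True, m: True, s: False}
  {m: True, z: False, s: False}
  {s: True, z: True, m: False}


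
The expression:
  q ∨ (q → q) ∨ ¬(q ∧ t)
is always true.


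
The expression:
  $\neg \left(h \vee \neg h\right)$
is never true.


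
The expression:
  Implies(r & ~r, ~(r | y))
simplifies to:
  True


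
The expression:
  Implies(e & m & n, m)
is always true.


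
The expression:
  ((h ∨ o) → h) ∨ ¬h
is always true.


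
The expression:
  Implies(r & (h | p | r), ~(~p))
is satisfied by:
  {p: True, r: False}
  {r: False, p: False}
  {r: True, p: True}


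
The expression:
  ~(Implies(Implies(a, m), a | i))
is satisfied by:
  {i: False, a: False}


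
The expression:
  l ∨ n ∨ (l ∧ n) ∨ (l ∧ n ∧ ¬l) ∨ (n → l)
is always true.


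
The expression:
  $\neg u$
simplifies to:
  $\neg u$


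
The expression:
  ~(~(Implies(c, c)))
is always true.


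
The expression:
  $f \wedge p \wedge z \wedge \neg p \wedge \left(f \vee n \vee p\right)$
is never true.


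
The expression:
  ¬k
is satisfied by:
  {k: False}


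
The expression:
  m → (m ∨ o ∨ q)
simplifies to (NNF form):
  True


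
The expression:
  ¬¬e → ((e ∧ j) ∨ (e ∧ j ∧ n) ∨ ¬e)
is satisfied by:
  {j: True, e: False}
  {e: False, j: False}
  {e: True, j: True}


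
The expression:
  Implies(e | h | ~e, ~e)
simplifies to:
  ~e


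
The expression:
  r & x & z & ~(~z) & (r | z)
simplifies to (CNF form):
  r & x & z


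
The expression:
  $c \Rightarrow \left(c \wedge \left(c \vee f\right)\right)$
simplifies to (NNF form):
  $\text{True}$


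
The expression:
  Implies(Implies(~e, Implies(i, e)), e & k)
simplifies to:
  (e & k) | (i & ~e)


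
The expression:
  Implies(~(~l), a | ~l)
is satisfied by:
  {a: True, l: False}
  {l: False, a: False}
  {l: True, a: True}


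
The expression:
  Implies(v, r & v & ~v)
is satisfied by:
  {v: False}


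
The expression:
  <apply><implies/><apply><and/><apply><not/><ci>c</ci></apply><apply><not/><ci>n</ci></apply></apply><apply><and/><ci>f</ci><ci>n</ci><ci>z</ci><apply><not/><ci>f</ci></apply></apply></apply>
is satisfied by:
  {n: True, c: True}
  {n: True, c: False}
  {c: True, n: False}


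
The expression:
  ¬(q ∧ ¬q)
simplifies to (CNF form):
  True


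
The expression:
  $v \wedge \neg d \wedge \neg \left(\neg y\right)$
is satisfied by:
  {y: True, v: True, d: False}


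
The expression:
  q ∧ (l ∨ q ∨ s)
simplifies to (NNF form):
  q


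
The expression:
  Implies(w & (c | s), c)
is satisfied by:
  {c: True, s: False, w: False}
  {s: False, w: False, c: False}
  {w: True, c: True, s: False}
  {w: True, s: False, c: False}
  {c: True, s: True, w: False}
  {s: True, c: False, w: False}
  {w: True, s: True, c: True}


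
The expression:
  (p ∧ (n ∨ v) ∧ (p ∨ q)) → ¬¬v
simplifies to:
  v ∨ ¬n ∨ ¬p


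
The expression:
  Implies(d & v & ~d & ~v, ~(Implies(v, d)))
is always true.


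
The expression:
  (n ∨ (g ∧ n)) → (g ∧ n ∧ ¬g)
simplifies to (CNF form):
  ¬n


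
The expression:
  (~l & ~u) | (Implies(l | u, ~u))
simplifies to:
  ~u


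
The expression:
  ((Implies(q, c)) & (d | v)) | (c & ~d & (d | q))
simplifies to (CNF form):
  (c | ~q) & (q | ~q) & (c | d | v) & (d | q | v) & (c | d | ~q) & (c | v | ~q) & (d | q | ~q) & (q | v | ~q)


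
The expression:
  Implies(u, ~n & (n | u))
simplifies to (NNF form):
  ~n | ~u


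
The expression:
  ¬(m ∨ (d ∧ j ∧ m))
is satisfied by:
  {m: False}


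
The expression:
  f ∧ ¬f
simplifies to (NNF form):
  False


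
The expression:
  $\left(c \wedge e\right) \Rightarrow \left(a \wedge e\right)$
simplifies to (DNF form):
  $a \vee \neg c \vee \neg e$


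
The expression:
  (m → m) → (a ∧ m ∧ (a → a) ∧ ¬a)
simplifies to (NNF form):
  False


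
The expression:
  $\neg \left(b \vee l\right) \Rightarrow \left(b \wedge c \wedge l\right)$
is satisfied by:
  {b: True, l: True}
  {b: True, l: False}
  {l: True, b: False}


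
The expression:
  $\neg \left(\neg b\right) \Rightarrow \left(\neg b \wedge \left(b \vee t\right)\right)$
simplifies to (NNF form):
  $\neg b$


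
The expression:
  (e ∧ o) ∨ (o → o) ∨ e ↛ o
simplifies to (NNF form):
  True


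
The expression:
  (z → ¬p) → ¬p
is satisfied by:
  {z: True, p: False}
  {p: False, z: False}
  {p: True, z: True}


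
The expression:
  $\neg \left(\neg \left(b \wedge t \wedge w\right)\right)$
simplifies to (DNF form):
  $b \wedge t \wedge w$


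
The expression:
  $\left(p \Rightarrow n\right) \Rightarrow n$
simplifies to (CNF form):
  $n \vee p$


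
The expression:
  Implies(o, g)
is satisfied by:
  {g: True, o: False}
  {o: False, g: False}
  {o: True, g: True}


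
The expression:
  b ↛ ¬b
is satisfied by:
  {b: True}


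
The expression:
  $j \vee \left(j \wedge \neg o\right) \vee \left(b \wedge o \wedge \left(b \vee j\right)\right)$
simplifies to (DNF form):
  $j \vee \left(b \wedge o\right)$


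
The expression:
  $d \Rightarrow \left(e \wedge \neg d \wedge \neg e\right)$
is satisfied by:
  {d: False}


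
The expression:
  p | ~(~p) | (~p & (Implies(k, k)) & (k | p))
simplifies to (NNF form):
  k | p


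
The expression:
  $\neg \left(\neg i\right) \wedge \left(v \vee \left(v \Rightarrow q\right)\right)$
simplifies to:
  $i$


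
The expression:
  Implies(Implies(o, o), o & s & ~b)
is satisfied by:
  {s: True, o: True, b: False}


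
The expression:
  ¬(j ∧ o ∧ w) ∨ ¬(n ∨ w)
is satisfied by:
  {w: False, o: False, j: False}
  {j: True, w: False, o: False}
  {o: True, w: False, j: False}
  {j: True, o: True, w: False}
  {w: True, j: False, o: False}
  {j: True, w: True, o: False}
  {o: True, w: True, j: False}


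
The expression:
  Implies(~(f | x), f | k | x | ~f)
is always true.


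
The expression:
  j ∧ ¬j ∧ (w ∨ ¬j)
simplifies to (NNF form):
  False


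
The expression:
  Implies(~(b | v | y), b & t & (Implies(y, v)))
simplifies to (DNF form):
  b | v | y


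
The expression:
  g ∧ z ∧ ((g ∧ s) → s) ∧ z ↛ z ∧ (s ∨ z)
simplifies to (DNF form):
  False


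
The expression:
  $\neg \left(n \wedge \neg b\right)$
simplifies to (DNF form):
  $b \vee \neg n$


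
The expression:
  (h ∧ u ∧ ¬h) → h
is always true.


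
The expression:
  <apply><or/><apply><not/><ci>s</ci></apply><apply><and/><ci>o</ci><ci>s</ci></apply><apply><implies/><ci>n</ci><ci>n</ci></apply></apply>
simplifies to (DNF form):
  <true/>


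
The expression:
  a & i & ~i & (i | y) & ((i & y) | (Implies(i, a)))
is never true.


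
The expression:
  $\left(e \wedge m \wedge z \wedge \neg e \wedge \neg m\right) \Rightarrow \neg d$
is always true.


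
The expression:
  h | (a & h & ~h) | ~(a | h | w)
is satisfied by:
  {h: True, a: False, w: False}
  {h: True, w: True, a: False}
  {h: True, a: True, w: False}
  {h: True, w: True, a: True}
  {w: False, a: False, h: False}


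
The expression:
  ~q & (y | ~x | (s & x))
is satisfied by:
  {y: True, s: True, q: False, x: False}
  {y: True, q: False, s: False, x: False}
  {s: True, y: False, q: False, x: False}
  {y: False, q: False, s: False, x: False}
  {x: True, y: True, s: True, q: False}
  {x: True, y: True, q: False, s: False}
  {x: True, s: True, y: False, q: False}


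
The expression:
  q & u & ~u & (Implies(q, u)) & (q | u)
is never true.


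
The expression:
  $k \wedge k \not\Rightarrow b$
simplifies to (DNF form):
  $k \wedge \neg b$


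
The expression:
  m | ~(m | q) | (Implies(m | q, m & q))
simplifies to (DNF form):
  m | ~q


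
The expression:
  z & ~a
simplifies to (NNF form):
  z & ~a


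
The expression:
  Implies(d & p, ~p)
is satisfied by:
  {p: False, d: False}
  {d: True, p: False}
  {p: True, d: False}


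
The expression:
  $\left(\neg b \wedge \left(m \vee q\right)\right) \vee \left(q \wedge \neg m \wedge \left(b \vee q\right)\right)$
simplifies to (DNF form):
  $\left(m \wedge \neg b\right) \vee \left(q \wedge \neg m\right)$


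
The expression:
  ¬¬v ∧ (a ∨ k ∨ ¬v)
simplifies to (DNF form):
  (a ∧ v) ∨ (k ∧ v)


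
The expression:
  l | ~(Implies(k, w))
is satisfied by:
  {l: True, k: True, w: False}
  {l: True, k: False, w: False}
  {l: True, w: True, k: True}
  {l: True, w: True, k: False}
  {k: True, w: False, l: False}


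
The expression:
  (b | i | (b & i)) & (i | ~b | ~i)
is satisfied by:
  {i: True, b: True}
  {i: True, b: False}
  {b: True, i: False}


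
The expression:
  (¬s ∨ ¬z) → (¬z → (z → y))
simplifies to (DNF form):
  True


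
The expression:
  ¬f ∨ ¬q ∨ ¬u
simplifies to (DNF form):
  ¬f ∨ ¬q ∨ ¬u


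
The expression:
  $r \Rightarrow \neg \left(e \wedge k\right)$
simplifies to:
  $\neg e \vee \neg k \vee \neg r$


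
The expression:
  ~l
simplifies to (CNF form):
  ~l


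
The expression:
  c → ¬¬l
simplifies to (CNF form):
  l ∨ ¬c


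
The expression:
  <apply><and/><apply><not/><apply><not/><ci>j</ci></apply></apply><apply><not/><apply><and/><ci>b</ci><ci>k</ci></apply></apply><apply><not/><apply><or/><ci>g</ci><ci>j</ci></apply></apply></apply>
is never true.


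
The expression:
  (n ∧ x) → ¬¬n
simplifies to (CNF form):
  True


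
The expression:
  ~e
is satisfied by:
  {e: False}


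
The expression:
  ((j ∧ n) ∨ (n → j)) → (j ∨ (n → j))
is always true.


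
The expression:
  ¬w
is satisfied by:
  {w: False}


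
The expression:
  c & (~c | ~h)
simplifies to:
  c & ~h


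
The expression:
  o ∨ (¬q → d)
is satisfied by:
  {d: True, q: True, o: True}
  {d: True, q: True, o: False}
  {d: True, o: True, q: False}
  {d: True, o: False, q: False}
  {q: True, o: True, d: False}
  {q: True, o: False, d: False}
  {o: True, q: False, d: False}


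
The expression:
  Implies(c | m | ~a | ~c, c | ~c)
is always true.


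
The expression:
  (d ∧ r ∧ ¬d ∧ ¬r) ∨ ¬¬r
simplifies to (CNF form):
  r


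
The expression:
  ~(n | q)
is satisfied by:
  {n: False, q: False}


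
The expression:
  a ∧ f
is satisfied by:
  {a: True, f: True}


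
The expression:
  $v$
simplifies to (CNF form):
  $v$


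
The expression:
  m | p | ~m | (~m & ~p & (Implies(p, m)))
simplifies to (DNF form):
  True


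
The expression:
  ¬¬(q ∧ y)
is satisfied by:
  {y: True, q: True}


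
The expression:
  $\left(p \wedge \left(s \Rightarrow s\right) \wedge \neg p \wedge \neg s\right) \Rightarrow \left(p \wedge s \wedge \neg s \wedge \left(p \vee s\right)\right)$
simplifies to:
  $\text{True}$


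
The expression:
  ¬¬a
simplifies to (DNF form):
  a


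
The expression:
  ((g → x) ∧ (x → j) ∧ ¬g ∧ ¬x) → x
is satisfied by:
  {x: True, g: True}
  {x: True, g: False}
  {g: True, x: False}


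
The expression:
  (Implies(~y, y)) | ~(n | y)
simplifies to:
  y | ~n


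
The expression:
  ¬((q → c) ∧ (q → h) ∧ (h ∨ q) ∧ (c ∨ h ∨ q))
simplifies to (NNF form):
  (q ∧ ¬c) ∨ ¬h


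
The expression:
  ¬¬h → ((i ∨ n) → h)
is always true.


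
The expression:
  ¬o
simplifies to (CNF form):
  ¬o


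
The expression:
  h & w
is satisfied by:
  {h: True, w: True}


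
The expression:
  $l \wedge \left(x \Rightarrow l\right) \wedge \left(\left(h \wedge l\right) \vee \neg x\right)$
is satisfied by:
  {h: True, l: True, x: False}
  {l: True, x: False, h: False}
  {x: True, h: True, l: True}


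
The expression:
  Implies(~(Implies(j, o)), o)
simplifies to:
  o | ~j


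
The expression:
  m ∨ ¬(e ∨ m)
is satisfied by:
  {m: True, e: False}
  {e: False, m: False}
  {e: True, m: True}


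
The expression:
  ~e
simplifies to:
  ~e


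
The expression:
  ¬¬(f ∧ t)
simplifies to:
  f ∧ t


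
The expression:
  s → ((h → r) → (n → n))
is always true.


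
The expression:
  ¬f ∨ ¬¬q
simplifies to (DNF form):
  q ∨ ¬f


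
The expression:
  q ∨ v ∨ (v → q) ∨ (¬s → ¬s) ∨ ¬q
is always true.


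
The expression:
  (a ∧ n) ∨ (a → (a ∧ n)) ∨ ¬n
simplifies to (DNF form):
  True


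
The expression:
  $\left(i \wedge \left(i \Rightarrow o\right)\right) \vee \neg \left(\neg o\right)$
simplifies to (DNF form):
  $o$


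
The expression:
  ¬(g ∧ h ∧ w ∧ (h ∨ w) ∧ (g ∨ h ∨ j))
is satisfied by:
  {h: False, g: False, w: False}
  {w: True, h: False, g: False}
  {g: True, h: False, w: False}
  {w: True, g: True, h: False}
  {h: True, w: False, g: False}
  {w: True, h: True, g: False}
  {g: True, h: True, w: False}


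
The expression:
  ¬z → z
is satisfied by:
  {z: True}


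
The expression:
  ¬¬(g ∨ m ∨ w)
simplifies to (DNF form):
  g ∨ m ∨ w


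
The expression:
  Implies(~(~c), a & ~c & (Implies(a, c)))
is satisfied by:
  {c: False}


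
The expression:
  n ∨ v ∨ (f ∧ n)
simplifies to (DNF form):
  n ∨ v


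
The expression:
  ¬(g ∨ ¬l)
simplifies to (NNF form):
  l ∧ ¬g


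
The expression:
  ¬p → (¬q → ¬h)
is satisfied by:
  {q: True, p: True, h: False}
  {q: True, h: False, p: False}
  {p: True, h: False, q: False}
  {p: False, h: False, q: False}
  {q: True, p: True, h: True}
  {q: True, h: True, p: False}
  {p: True, h: True, q: False}


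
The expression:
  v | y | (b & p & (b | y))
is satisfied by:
  {y: True, b: True, v: True, p: True}
  {y: True, b: True, v: True, p: False}
  {y: True, v: True, p: True, b: False}
  {y: True, v: True, p: False, b: False}
  {y: True, b: True, p: True, v: False}
  {y: True, b: True, p: False, v: False}
  {y: True, p: True, v: False, b: False}
  {y: True, p: False, v: False, b: False}
  {b: True, v: True, p: True, y: False}
  {b: True, v: True, p: False, y: False}
  {v: True, p: True, y: False, b: False}
  {v: True, y: False, p: False, b: False}
  {b: True, p: True, y: False, v: False}


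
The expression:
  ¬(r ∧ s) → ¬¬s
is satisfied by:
  {s: True}


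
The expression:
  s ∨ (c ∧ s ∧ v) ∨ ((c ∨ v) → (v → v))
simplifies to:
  True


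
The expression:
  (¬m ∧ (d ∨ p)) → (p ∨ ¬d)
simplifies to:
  m ∨ p ∨ ¬d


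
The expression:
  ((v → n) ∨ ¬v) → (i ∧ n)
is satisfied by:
  {v: True, i: True, n: False}
  {v: True, i: False, n: False}
  {n: True, v: True, i: True}
  {n: True, i: True, v: False}


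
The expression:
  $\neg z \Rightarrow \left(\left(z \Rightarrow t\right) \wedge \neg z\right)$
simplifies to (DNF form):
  $\text{True}$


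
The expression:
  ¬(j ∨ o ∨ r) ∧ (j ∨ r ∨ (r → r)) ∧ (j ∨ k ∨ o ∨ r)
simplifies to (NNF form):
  k ∧ ¬j ∧ ¬o ∧ ¬r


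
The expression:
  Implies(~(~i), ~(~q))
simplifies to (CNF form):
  q | ~i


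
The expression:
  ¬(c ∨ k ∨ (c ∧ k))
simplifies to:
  ¬c ∧ ¬k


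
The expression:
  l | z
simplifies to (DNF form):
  l | z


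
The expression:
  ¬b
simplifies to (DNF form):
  ¬b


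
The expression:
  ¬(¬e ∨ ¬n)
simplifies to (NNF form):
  e ∧ n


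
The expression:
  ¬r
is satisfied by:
  {r: False}


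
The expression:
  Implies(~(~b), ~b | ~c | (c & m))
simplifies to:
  m | ~b | ~c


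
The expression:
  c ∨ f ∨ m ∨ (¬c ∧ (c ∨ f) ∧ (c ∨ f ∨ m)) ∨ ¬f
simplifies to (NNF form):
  True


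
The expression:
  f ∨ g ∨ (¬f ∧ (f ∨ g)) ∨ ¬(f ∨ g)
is always true.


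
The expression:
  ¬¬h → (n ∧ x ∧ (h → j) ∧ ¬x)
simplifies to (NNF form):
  ¬h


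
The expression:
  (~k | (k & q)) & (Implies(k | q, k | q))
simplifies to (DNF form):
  q | ~k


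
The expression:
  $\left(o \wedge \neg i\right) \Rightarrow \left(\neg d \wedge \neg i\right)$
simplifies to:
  $i \vee \neg d \vee \neg o$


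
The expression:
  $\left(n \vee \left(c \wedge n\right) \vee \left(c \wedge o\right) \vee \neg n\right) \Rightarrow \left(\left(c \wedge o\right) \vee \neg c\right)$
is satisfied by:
  {o: True, c: False}
  {c: False, o: False}
  {c: True, o: True}


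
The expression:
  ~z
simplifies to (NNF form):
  ~z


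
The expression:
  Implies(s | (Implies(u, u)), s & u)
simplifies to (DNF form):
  s & u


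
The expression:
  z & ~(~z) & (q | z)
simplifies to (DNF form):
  z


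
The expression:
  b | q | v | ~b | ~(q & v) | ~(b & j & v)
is always true.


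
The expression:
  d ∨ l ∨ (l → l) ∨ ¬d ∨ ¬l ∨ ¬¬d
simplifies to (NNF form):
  True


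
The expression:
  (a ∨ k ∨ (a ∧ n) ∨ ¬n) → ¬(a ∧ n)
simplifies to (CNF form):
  ¬a ∨ ¬n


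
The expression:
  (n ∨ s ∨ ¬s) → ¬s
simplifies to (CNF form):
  ¬s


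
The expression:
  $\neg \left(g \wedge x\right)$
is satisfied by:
  {g: False, x: False}
  {x: True, g: False}
  {g: True, x: False}


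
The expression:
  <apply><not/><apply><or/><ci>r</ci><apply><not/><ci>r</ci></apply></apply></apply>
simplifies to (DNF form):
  <false/>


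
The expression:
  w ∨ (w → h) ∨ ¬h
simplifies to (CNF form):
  True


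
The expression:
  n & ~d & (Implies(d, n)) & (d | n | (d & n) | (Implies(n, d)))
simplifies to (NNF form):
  n & ~d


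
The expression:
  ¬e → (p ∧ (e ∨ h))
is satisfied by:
  {e: True, p: True, h: True}
  {e: True, p: True, h: False}
  {e: True, h: True, p: False}
  {e: True, h: False, p: False}
  {p: True, h: True, e: False}


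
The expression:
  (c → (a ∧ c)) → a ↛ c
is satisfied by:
  {a: True, c: False}
  {c: True, a: False}


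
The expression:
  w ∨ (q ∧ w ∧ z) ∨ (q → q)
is always true.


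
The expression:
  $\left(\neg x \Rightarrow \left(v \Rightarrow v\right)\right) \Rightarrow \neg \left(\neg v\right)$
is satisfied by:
  {v: True}


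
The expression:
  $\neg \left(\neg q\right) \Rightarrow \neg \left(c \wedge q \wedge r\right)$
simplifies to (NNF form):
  $\neg c \vee \neg q \vee \neg r$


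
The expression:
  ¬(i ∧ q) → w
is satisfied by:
  {i: True, w: True, q: True}
  {i: True, w: True, q: False}
  {w: True, q: True, i: False}
  {w: True, q: False, i: False}
  {i: True, q: True, w: False}


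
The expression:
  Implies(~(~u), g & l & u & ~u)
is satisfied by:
  {u: False}


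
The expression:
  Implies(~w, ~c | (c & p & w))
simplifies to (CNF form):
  w | ~c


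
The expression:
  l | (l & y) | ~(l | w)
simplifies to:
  l | ~w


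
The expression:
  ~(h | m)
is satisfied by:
  {h: False, m: False}


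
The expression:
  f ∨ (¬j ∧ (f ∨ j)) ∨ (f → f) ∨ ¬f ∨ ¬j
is always true.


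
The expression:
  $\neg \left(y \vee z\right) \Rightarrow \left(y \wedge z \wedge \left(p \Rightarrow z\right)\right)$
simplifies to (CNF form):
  $y \vee z$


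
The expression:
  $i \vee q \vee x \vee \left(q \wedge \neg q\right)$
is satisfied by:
  {i: True, x: True, q: True}
  {i: True, x: True, q: False}
  {i: True, q: True, x: False}
  {i: True, q: False, x: False}
  {x: True, q: True, i: False}
  {x: True, q: False, i: False}
  {q: True, x: False, i: False}


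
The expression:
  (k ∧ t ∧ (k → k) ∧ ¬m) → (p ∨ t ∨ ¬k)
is always true.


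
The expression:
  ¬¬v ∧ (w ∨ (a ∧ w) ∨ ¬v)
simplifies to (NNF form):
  v ∧ w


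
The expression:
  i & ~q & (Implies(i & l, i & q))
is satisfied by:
  {i: True, q: False, l: False}


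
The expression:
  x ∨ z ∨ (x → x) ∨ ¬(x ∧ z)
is always true.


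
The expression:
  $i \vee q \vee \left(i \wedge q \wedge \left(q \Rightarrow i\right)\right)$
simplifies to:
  $i \vee q$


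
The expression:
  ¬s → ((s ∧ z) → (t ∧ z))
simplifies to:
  True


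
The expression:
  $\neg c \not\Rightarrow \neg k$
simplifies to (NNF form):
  $k \wedge \neg c$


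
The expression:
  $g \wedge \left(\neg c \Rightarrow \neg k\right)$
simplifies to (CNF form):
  $g \wedge \left(c \vee \neg k\right)$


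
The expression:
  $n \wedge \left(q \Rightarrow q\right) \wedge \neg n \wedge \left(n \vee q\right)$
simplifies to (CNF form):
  $\text{False}$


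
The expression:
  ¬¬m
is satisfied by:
  {m: True}


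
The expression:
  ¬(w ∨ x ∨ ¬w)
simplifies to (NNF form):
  False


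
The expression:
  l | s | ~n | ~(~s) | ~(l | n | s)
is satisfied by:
  {l: True, s: True, n: False}
  {l: True, s: False, n: False}
  {s: True, l: False, n: False}
  {l: False, s: False, n: False}
  {n: True, l: True, s: True}
  {n: True, l: True, s: False}
  {n: True, s: True, l: False}


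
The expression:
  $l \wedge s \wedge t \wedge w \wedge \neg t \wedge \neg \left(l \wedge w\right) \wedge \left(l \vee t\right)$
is never true.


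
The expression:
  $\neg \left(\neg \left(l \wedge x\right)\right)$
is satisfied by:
  {x: True, l: True}


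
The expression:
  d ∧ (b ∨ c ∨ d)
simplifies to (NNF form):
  d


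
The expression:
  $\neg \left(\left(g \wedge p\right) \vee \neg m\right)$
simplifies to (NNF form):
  $m \wedge \left(\neg g \vee \neg p\right)$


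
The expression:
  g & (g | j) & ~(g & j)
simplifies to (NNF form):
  g & ~j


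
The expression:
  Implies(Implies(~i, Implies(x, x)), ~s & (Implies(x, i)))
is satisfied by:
  {i: True, x: False, s: False}
  {x: False, s: False, i: False}
  {i: True, x: True, s: False}


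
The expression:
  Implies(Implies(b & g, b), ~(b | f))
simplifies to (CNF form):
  ~b & ~f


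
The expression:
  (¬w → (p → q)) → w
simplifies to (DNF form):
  w ∨ (p ∧ ¬q)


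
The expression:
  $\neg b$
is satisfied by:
  {b: False}


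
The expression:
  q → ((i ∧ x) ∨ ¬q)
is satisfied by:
  {i: True, x: True, q: False}
  {i: True, x: False, q: False}
  {x: True, i: False, q: False}
  {i: False, x: False, q: False}
  {i: True, q: True, x: True}


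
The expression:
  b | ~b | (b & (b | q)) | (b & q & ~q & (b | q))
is always true.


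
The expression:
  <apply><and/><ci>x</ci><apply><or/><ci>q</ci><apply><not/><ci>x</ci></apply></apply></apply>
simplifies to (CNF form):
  <apply><and/><ci>q</ci><ci>x</ci></apply>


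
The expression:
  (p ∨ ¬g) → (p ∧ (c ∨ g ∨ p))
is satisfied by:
  {g: True, p: True}
  {g: True, p: False}
  {p: True, g: False}


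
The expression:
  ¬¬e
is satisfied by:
  {e: True}


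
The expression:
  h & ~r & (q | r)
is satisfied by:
  {h: True, q: True, r: False}


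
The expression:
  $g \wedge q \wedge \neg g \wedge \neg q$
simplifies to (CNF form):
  $\text{False}$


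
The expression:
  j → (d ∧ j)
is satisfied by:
  {d: True, j: False}
  {j: False, d: False}
  {j: True, d: True}


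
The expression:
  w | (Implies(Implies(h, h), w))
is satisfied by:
  {w: True}


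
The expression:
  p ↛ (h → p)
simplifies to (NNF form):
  False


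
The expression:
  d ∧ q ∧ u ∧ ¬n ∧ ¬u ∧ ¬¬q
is never true.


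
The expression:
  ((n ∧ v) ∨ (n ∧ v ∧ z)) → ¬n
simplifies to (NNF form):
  ¬n ∨ ¬v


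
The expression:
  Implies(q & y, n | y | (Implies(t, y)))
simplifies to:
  True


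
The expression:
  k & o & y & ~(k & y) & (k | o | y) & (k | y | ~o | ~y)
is never true.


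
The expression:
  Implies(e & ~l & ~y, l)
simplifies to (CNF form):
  l | y | ~e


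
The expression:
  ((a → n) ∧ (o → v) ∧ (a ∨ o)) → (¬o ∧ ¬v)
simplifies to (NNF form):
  (a ∧ ¬n) ∨ (¬a ∧ ¬o) ∨ ¬v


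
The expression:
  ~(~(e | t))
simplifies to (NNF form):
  e | t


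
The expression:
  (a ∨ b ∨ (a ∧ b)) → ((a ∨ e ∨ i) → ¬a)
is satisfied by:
  {a: False}


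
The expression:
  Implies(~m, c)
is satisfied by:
  {c: True, m: True}
  {c: True, m: False}
  {m: True, c: False}


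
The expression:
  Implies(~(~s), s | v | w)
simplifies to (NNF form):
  True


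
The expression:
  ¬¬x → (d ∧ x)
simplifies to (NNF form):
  d ∨ ¬x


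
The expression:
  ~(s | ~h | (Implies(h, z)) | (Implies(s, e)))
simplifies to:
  False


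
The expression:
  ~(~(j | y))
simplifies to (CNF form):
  j | y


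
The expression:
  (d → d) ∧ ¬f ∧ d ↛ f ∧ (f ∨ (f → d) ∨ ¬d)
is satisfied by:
  {d: True, f: False}


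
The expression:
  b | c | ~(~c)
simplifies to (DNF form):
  b | c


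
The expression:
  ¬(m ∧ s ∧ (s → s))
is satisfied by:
  {s: False, m: False}
  {m: True, s: False}
  {s: True, m: False}


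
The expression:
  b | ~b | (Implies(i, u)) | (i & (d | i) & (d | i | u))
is always true.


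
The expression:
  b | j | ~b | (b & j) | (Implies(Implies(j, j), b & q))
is always true.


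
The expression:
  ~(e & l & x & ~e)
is always true.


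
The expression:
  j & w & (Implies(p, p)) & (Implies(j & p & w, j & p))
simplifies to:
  j & w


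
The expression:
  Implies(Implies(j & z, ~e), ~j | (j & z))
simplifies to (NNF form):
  z | ~j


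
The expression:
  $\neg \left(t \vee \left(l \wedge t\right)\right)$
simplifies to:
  $\neg t$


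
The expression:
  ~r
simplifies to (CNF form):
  ~r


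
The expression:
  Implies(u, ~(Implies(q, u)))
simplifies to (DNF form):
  ~u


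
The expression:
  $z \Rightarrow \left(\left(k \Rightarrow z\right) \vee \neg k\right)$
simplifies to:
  $\text{True}$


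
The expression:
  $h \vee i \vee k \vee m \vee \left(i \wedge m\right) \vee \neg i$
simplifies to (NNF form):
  $\text{True}$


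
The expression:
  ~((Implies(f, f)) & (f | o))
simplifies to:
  ~f & ~o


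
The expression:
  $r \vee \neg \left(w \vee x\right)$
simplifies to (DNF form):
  $r \vee \left(\neg w \wedge \neg x\right)$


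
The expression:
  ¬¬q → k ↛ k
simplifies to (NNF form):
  ¬q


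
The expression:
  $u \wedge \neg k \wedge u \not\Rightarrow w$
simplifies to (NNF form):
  $u \wedge \neg k \wedge \neg w$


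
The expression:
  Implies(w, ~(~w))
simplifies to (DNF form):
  True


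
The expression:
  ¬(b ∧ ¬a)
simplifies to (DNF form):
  a ∨ ¬b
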